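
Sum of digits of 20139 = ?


2 + 0 + 1 + 3 + 9 = 15


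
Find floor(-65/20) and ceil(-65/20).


-65/20 = -3.2500
floor = -4
ceil = -3

floor = -4, ceil = -3


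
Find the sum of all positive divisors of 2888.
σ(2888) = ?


Divisors of 2888: 1, 2, 4, 8, 19, 38, 76, 152, 361, 722, 1444, 2888
Sum = 1 + 2 + 4 + 8 + 19 + 38 + 76 + 152 + 361 + 722 + 1444 + 2888 = 5715

σ(2888) = 5715


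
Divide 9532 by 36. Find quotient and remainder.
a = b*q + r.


9532 = 36 * 264 + 28
Check: 9504 + 28 = 9532

q = 264, r = 28


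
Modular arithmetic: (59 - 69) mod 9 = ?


59 - 69 = -10
-10 mod 9 = 8


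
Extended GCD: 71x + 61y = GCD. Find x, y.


Tabular extended Euclidean (each row: r = 71*s + 61*t):
r=71, s=1, t=0
r=61, s=0, t=1
q=1: r=10, s=1, t=-1   [71*(1) + 61*(-1) = 10]
q=6: r=1, s=-6, t=7   [71*(-6) + 61*(7) = 1]
q=10: r=0, s=61, t=-71   [71*(61) + 61*(-71) = 0]
GCD = 1; from the row with r=1: x=-6, y=7
Check: 71*(-6) + 61*(7) = -426 + 427 = 1

GCD = 1, x = -6, y = 7


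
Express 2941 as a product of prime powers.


2941 / 17 = 173
173 / 173 = 1
2941 = 17 × 173


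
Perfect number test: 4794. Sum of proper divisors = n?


Proper divisors of 4794: 1, 2, 3, 6, 17, 34, 47, 51, 94, 102, 141, 282, 799, 1598, 2397
Sum = 1 + 2 + 3 + 6 + 17 + 34 + 47 + 51 + 94 + 102 + 141 + 282 + 799 + 1598 + 2397 = 5574

No, 4794 is not perfect (5574 ≠ 4794)


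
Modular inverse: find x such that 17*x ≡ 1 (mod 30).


Use the extended Euclidean algorithm on (30, 17); each row r = 30*s + 17*t:
r=30, s=1, t=0
r=17, s=0, t=1
q=1: r=13, s=1, t=-1   [30*(1) + 17*(-1) = 13]
q=1: r=4, s=-1, t=2   [30*(-1) + 17*(2) = 4]
q=3: r=1, s=4, t=-7   [30*(4) + 17*(-7) = 1]
q=4: r=0, s=-17, t=30   [30*(-17) + 17*(30) = 0]
GCD = 1 with t = -7, so 17*(-7) ≡ 1 (mod 30)
Inverse = -7 mod 30 = 23
Check: 17 * 23 = 391 ≡ 1 (mod 30)

17^(-1) ≡ 23 (mod 30)


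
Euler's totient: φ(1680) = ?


1680 = 2^4 × 3 × 5 × 7
Prime factors: 2, 3, 5, 7
φ(1680) = 1680 × (1-1/2) × (1-1/3) × (1-1/5) × (1-1/7)
= 1680 × 1/2 × 2/3 × 4/5 × 6/7 = 384

φ(1680) = 384


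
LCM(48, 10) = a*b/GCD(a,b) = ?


GCD(48, 10) = 2
LCM = 48*10/2 = 480/2 = 240

LCM = 240


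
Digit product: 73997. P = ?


7 × 3 × 9 × 9 × 7 = 11907


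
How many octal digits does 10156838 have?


10156838 in base 8 = 46575446
Number of digits = 8

8 digits (base 8)


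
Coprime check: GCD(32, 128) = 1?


Euclidean algorithm:
128 = 4 * 32 + 0
GCD(32, 128) = 32

No, not coprime (GCD = 32)


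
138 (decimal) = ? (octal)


138 (base 10) = 138 (decimal)
138 (decimal) = 212 (base 8)


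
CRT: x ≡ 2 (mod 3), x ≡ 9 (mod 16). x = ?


M = 3*16 = 48
M1 = M/3 = 16, M2 = M/16 = 3
M1^(-1) mod 3 = 1, M2^(-1) mod 16 = 11
x = 2*16*1 + 9*3*11 = 329
329 mod 48 = 41
Check: 41 mod 3 = 2 ✓, 41 mod 16 = 9 ✓

x ≡ 41 (mod 48)


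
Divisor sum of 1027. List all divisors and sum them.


Divisors of 1027: 1, 13, 79, 1027
Sum = 1 + 13 + 79 + 1027 = 1120

σ(1027) = 1120


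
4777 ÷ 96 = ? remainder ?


4777 = 96 * 49 + 73
Check: 4704 + 73 = 4777

q = 49, r = 73


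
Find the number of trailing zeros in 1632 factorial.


floor(1632/5) = 326
floor(1632/25) = 65
floor(1632/125) = 13
floor(1632/625) = 2
Total = 406

406 trailing zeros


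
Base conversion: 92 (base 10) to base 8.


92 (base 10) = 92 (decimal)
92 (decimal) = 134 (base 8)


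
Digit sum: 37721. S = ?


3 + 7 + 7 + 2 + 1 = 20


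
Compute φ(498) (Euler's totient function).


498 = 2 × 3 × 83
Prime factors: 2, 3, 83
φ(498) = 498 × (1-1/2) × (1-1/3) × (1-1/83)
= 498 × 1/2 × 2/3 × 82/83 = 164

φ(498) = 164


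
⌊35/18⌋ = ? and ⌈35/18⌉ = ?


35/18 = 1.9444
floor = 1
ceil = 2

floor = 1, ceil = 2


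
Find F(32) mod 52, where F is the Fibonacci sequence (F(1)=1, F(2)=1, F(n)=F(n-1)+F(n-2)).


F(k) mod 52 for k=1..32:
1, 1, 2, 3, 5, 8, 13, 21, 34, 3, 37, 40, 25, 13, 38, 51, 37, 36, 21, 5, 26, 31, 5, 36, 41, 25, 14, 39, 1, 40, 41, 29
F(32) mod 52 = 29


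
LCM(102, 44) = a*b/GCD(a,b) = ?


GCD(102, 44) = 2
LCM = 102*44/2 = 4488/2 = 2244

LCM = 2244


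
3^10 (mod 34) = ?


3^1 mod 34 = 3
3^2 mod 34 = 9
3^3 mod 34 = 27
3^4 mod 34 = 13
3^5 mod 34 = 5
3^6 mod 34 = 15
3^7 mod 34 = 11
3^8 mod 34 = 33
3^9 mod 34 = 31
3^10 mod 34 = 25


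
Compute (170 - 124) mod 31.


170 - 124 = 46
46 mod 31 = 15


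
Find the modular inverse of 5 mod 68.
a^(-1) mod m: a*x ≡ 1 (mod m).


Use the extended Euclidean algorithm on (68, 5); each row r = 68*s + 5*t:
r=68, s=1, t=0
r=5, s=0, t=1
q=13: r=3, s=1, t=-13   [68*(1) + 5*(-13) = 3]
q=1: r=2, s=-1, t=14   [68*(-1) + 5*(14) = 2]
q=1: r=1, s=2, t=-27   [68*(2) + 5*(-27) = 1]
q=2: r=0, s=-5, t=68   [68*(-5) + 5*(68) = 0]
GCD = 1 with t = -27, so 5*(-27) ≡ 1 (mod 68)
Inverse = -27 mod 68 = 41
Check: 5 * 41 = 205 ≡ 1 (mod 68)

5^(-1) ≡ 41 (mod 68)


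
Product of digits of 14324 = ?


1 × 4 × 3 × 2 × 4 = 96


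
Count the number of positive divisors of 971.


971 = 971^1
d(971) = (1+1) = 2

2 divisors


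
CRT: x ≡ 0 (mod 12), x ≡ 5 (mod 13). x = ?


M = 12*13 = 156
M1 = M/12 = 13, M2 = M/13 = 12
M1^(-1) mod 12 = 1, M2^(-1) mod 13 = 12
x = 0*13*1 + 5*12*12 = 720
720 mod 156 = 96
Check: 96 mod 12 = 0 ✓, 96 mod 13 = 5 ✓

x ≡ 96 (mod 156)


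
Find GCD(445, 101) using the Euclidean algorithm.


445 = 4 * 101 + 41
101 = 2 * 41 + 19
41 = 2 * 19 + 3
19 = 6 * 3 + 1
3 = 3 * 1 + 0
GCD = 1


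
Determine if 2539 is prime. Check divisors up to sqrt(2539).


Check divisors up to sqrt(2539) = 50.3885
No divisors found.
2539 is prime.

Yes, 2539 is prime


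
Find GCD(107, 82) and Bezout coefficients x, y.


Tabular extended Euclidean (each row: r = 107*s + 82*t):
r=107, s=1, t=0
r=82, s=0, t=1
q=1: r=25, s=1, t=-1   [107*(1) + 82*(-1) = 25]
q=3: r=7, s=-3, t=4   [107*(-3) + 82*(4) = 7]
q=3: r=4, s=10, t=-13   [107*(10) + 82*(-13) = 4]
q=1: r=3, s=-13, t=17   [107*(-13) + 82*(17) = 3]
q=1: r=1, s=23, t=-30   [107*(23) + 82*(-30) = 1]
q=3: r=0, s=-82, t=107   [107*(-82) + 82*(107) = 0]
GCD = 1; from the row with r=1: x=23, y=-30
Check: 107*(23) + 82*(-30) = 2461 - 2460 = 1

GCD = 1, x = 23, y = -30


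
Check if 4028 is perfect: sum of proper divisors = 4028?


Proper divisors of 4028: 1, 2, 4, 19, 38, 53, 76, 106, 212, 1007, 2014
Sum = 1 + 2 + 4 + 19 + 38 + 53 + 76 + 106 + 212 + 1007 + 2014 = 3532

No, 4028 is not perfect (3532 ≠ 4028)


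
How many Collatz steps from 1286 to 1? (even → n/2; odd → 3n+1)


1286 → 643 → 1930 → 965 → 2896 → 1448 → 724 → 362 → 181 → 544 → 272 → 136 → 68 → 34 → 17 → 52 → 26 → 13 → 40 → 20 → 10 → 5 → 16 → 8 → 4 → 2 → 1
Total steps = 26

26 steps


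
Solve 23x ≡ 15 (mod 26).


GCD(23, 26) = 1, unique solution
a^(-1) mod 26 = 17
x = 17 * 15 mod 26 = 21

x ≡ 21 (mod 26)


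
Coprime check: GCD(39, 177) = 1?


Euclidean algorithm:
177 = 4 * 39 + 21
39 = 1 * 21 + 18
21 = 1 * 18 + 3
18 = 6 * 3 + 0
GCD(39, 177) = 3

No, not coprime (GCD = 3)


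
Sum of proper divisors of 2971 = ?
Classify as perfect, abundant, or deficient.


Proper divisors: 1
Sum = 1 = 1
1 < 2971 → deficient

s(2971) = 1 (deficient)


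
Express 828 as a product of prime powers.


828 / 2 = 414
414 / 2 = 207
207 / 3 = 69
69 / 3 = 23
23 / 23 = 1
828 = 2^2 × 3^2 × 23


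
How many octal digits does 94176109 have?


94176109 in base 8 = 547201555
Number of digits = 9

9 digits (base 8)


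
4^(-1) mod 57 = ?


Use the extended Euclidean algorithm on (57, 4); each row r = 57*s + 4*t:
r=57, s=1, t=0
r=4, s=0, t=1
q=14: r=1, s=1, t=-14   [57*(1) + 4*(-14) = 1]
q=4: r=0, s=-4, t=57   [57*(-4) + 4*(57) = 0]
GCD = 1 with t = -14, so 4*(-14) ≡ 1 (mod 57)
Inverse = -14 mod 57 = 43
Check: 4 * 43 = 172 ≡ 1 (mod 57)

4^(-1) ≡ 43 (mod 57)


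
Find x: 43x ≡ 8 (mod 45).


GCD(43, 45) = 1, unique solution
a^(-1) mod 45 = 22
x = 22 * 8 mod 45 = 41

x ≡ 41 (mod 45)


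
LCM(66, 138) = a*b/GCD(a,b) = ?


GCD(66, 138) = 6
LCM = 66*138/6 = 9108/6 = 1518

LCM = 1518


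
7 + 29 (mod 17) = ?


7 + 29 = 36
36 mod 17 = 2


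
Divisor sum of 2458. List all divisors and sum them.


Divisors of 2458: 1, 2, 1229, 2458
Sum = 1 + 2 + 1229 + 2458 = 3690

σ(2458) = 3690


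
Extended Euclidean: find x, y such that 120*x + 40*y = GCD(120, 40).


Tabular extended Euclidean (each row: r = 120*s + 40*t):
r=120, s=1, t=0
r=40, s=0, t=1
q=3: r=0, s=1, t=-3   [120*(1) + 40*(-3) = 0]
GCD = 40; from the row with r=40: x=0, y=1
Check: 120*(0) + 40*(1) = 0 + 40 = 40

GCD = 40, x = 0, y = 1


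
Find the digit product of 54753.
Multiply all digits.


5 × 4 × 7 × 5 × 3 = 2100


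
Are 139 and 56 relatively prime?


Euclidean algorithm:
139 = 2 * 56 + 27
56 = 2 * 27 + 2
27 = 13 * 2 + 1
2 = 2 * 1 + 0
GCD(139, 56) = 1

Yes, coprime (GCD = 1)


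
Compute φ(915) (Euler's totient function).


915 = 3 × 5 × 61
Prime factors: 3, 5, 61
φ(915) = 915 × (1-1/3) × (1-1/5) × (1-1/61)
= 915 × 2/3 × 4/5 × 60/61 = 480

φ(915) = 480


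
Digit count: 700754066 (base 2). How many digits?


700754066 in base 2 = 101001110001001010100010010010
Number of digits = 30

30 digits (base 2)


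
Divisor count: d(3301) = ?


3301 = 3301^1
d(3301) = (1+1) = 2

2 divisors


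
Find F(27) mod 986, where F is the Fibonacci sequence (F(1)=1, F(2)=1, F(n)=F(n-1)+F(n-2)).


F(k) mod 986 for k=1..27:
1, 1, 2, 3, 5, 8, 13, 21, 34, 55, 89, 144, 233, 377, 610, 1, 611, 612, 237, 849, 100, 949, 63, 26, 89, 115, 204
F(27) mod 986 = 204


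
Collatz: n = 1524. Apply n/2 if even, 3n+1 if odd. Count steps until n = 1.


1524 → 762 → 381 → 1144 → 572 → 286 → 143 → 430 → 215 → 646 → 323 → 970 → 485 → 1456 → 728 → 364 → 182 → 91 → 274 → 137 → 412 → 206 → 103 → 310 → 155 → 466 → 233 → 700 → 350 → 175 → 526 → 263 → 790 → 395 → 1186 → 593 → 1780 → 890 → 445 → 1336 → 668 → 334 → 167 → 502 → 251 → 754 → 377 → 1132 → 566 → 283 → 850 → 425 → 1276 → 638 → 319 → 958 → 479 → 1438 → 719 → 2158 → 1079 → 3238 → 1619 → 4858 → 2429 → 7288 → 3644 → 1822 → 911 → 2734 → 1367 → 4102 → 2051 → 6154 → 3077 → 9232 → 4616 → 2308 → 1154 → 577 → 1732 → 866 → 433 → 1300 → 650 → 325 → 976 → 488 → 244 → 122 → 61 → 184 → 92 → 46 → 23 → 70 → 35 → 106 → 53 → 160 → 80 → 40 → 20 → 10 → 5 → 16 → 8 → 4 → 2 → 1
Total steps = 109

109 steps


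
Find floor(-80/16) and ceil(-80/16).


-80/16 = -5.0000
floor = -5
ceil = -5

floor = -5, ceil = -5


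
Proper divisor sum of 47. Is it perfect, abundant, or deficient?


Proper divisors: 1
Sum = 1 = 1
1 < 47 → deficient

s(47) = 1 (deficient)


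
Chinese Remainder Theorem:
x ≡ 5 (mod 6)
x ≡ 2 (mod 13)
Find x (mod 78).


M = 6*13 = 78
M1 = M/6 = 13, M2 = M/13 = 6
M1^(-1) mod 6 = 1, M2^(-1) mod 13 = 11
x = 5*13*1 + 2*6*11 = 197
197 mod 78 = 41
Check: 41 mod 6 = 5 ✓, 41 mod 13 = 2 ✓

x ≡ 41 (mod 78)


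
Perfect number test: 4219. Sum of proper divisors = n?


Proper divisors of 4219: 1
Sum = 1 = 1

No, 4219 is not perfect (1 ≠ 4219)


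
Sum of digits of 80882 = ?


8 + 0 + 8 + 8 + 2 = 26


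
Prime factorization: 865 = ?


865 / 5 = 173
173 / 173 = 1
865 = 5 × 173


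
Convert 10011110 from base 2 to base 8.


10011110 (base 2) = 158 (decimal)
158 (decimal) = 236 (base 8)


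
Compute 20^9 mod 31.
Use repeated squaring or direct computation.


20^1 mod 31 = 20
20^2 mod 31 = 28
20^3 mod 31 = 2
20^4 mod 31 = 9
20^5 mod 31 = 25
20^6 mod 31 = 4
20^7 mod 31 = 18
20^8 mod 31 = 19
20^9 mod 31 = 8


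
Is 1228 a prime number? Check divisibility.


1228 / 2 = 614 (exact division)
1228 is NOT prime.

No, 1228 is not prime


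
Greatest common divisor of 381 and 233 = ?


381 = 1 * 233 + 148
233 = 1 * 148 + 85
148 = 1 * 85 + 63
85 = 1 * 63 + 22
63 = 2 * 22 + 19
22 = 1 * 19 + 3
19 = 6 * 3 + 1
3 = 3 * 1 + 0
GCD = 1


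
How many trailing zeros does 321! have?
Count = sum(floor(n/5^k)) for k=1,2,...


floor(321/5) = 64
floor(321/25) = 12
floor(321/125) = 2
Total = 78

78 trailing zeros


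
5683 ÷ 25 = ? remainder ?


5683 = 25 * 227 + 8
Check: 5675 + 8 = 5683

q = 227, r = 8


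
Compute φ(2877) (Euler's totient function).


2877 = 3 × 7 × 137
Prime factors: 3, 7, 137
φ(2877) = 2877 × (1-1/3) × (1-1/7) × (1-1/137)
= 2877 × 2/3 × 6/7 × 136/137 = 1632

φ(2877) = 1632


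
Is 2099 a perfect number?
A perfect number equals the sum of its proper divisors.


Proper divisors of 2099: 1
Sum = 1 = 1

No, 2099 is not perfect (1 ≠ 2099)


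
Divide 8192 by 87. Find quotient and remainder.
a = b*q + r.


8192 = 87 * 94 + 14
Check: 8178 + 14 = 8192

q = 94, r = 14


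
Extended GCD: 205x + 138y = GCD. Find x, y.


Tabular extended Euclidean (each row: r = 205*s + 138*t):
r=205, s=1, t=0
r=138, s=0, t=1
q=1: r=67, s=1, t=-1   [205*(1) + 138*(-1) = 67]
q=2: r=4, s=-2, t=3   [205*(-2) + 138*(3) = 4]
q=16: r=3, s=33, t=-49   [205*(33) + 138*(-49) = 3]
q=1: r=1, s=-35, t=52   [205*(-35) + 138*(52) = 1]
q=3: r=0, s=138, t=-205   [205*(138) + 138*(-205) = 0]
GCD = 1; from the row with r=1: x=-35, y=52
Check: 205*(-35) + 138*(52) = -7175 + 7176 = 1

GCD = 1, x = -35, y = 52


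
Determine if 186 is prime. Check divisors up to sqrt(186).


186 / 2 = 93 (exact division)
186 is NOT prime.

No, 186 is not prime


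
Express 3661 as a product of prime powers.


3661 / 7 = 523
523 / 523 = 1
3661 = 7 × 523


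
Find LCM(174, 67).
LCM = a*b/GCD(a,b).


GCD(174, 67) = 1
LCM = 174*67/1 = 11658/1 = 11658

LCM = 11658


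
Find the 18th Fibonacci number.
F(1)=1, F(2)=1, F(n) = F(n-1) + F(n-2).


Sequence: 1, 1, 2, 3, 5, 8, 13, 21, 34, 55, 89, 144, 233, 377, 610, 987, 1597, 2584
F(18) = 2584


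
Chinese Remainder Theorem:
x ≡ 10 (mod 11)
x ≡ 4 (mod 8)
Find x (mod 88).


M = 11*8 = 88
M1 = M/11 = 8, M2 = M/8 = 11
M1^(-1) mod 11 = 7, M2^(-1) mod 8 = 3
x = 10*8*7 + 4*11*3 = 692
692 mod 88 = 76
Check: 76 mod 11 = 10 ✓, 76 mod 8 = 4 ✓

x ≡ 76 (mod 88)


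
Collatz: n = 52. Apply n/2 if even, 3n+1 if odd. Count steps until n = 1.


52 → 26 → 13 → 40 → 20 → 10 → 5 → 16 → 8 → 4 → 2 → 1
Total steps = 11

11 steps


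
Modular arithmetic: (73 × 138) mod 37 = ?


73 × 138 = 10074
10074 mod 37 = 10


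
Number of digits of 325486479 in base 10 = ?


325486479 has 9 digits in base 10
floor(log10(325486479)) + 1 = floor(8.5125) + 1 = 9

9 digits (base 10)


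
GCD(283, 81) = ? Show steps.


283 = 3 * 81 + 40
81 = 2 * 40 + 1
40 = 40 * 1 + 0
GCD = 1


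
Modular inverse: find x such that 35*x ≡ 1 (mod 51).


Use the extended Euclidean algorithm on (51, 35); each row r = 51*s + 35*t:
r=51, s=1, t=0
r=35, s=0, t=1
q=1: r=16, s=1, t=-1   [51*(1) + 35*(-1) = 16]
q=2: r=3, s=-2, t=3   [51*(-2) + 35*(3) = 3]
q=5: r=1, s=11, t=-16   [51*(11) + 35*(-16) = 1]
q=3: r=0, s=-35, t=51   [51*(-35) + 35*(51) = 0]
GCD = 1 with t = -16, so 35*(-16) ≡ 1 (mod 51)
Inverse = -16 mod 51 = 35
Check: 35 * 35 = 1225 ≡ 1 (mod 51)

35^(-1) ≡ 35 (mod 51)


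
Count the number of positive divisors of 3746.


3746 = 2^1 × 1873^1
d(3746) = (1+1) × (1+1) = 4

4 divisors


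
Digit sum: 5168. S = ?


5 + 1 + 6 + 8 = 20


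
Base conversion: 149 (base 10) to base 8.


149 (base 10) = 149 (decimal)
149 (decimal) = 225 (base 8)


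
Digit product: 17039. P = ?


1 × 7 × 0 × 3 × 9 = 0


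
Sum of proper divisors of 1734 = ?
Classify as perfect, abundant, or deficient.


Proper divisors: 1, 2, 3, 6, 17, 34, 51, 102, 289, 578, 867
Sum = 1 + 2 + 3 + 6 + 17 + 34 + 51 + 102 + 289 + 578 + 867 = 1950
1950 > 1734 → abundant

s(1734) = 1950 (abundant)


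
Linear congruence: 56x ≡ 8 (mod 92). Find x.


GCD(56, 92) = 4 divides 8
Divide: 14x ≡ 2 (mod 23)
x ≡ 10 (mod 23)


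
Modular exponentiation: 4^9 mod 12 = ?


4^1 mod 12 = 4
4^2 mod 12 = 4
4^3 mod 12 = 4
4^4 mod 12 = 4
4^5 mod 12 = 4
4^6 mod 12 = 4
4^7 mod 12 = 4
4^8 mod 12 = 4
4^9 mod 12 = 4


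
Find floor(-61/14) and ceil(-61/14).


-61/14 = -4.3571
floor = -5
ceil = -4

floor = -5, ceil = -4


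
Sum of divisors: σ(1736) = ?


Divisors of 1736: 1, 2, 4, 7, 8, 14, 28, 31, 56, 62, 124, 217, 248, 434, 868, 1736
Sum = 1 + 2 + 4 + 7 + 8 + 14 + 28 + 31 + 56 + 62 + 124 + 217 + 248 + 434 + 868 + 1736 = 3840

σ(1736) = 3840


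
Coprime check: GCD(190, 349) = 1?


Euclidean algorithm:
349 = 1 * 190 + 159
190 = 1 * 159 + 31
159 = 5 * 31 + 4
31 = 7 * 4 + 3
4 = 1 * 3 + 1
3 = 3 * 1 + 0
GCD(190, 349) = 1

Yes, coprime (GCD = 1)


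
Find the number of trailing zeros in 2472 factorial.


floor(2472/5) = 494
floor(2472/25) = 98
floor(2472/125) = 19
floor(2472/625) = 3
Total = 614

614 trailing zeros


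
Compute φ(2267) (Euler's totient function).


2267 = 2267
Prime factors: 2267
φ(2267) = 2267 × (1-1/2267)
= 2267 × 2266/2267 = 2266

φ(2267) = 2266


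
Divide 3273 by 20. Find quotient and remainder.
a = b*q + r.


3273 = 20 * 163 + 13
Check: 3260 + 13 = 3273

q = 163, r = 13


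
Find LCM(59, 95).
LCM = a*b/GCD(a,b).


GCD(59, 95) = 1
LCM = 59*95/1 = 5605/1 = 5605

LCM = 5605


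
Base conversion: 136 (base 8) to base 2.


136 (base 8) = 94 (decimal)
94 (decimal) = 1011110 (base 2)


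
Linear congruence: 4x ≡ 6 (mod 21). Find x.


GCD(4, 21) = 1, unique solution
a^(-1) mod 21 = 16
x = 16 * 6 mod 21 = 12

x ≡ 12 (mod 21)


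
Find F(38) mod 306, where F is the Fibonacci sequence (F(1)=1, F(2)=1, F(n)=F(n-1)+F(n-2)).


F(k) mod 306 for k=1..38:
1, 1, 2, 3, 5, 8, 13, 21, 34, 55, 89, 144, 233, 71, 304, 69, 67, 136, 203, 33, 236, 269, 199, 162, 55, 217, 272, 183, 149, 26, 175, 201, 70, 271, 35, 0, 35, 35
F(38) mod 306 = 35


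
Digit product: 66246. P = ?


6 × 6 × 2 × 4 × 6 = 1728


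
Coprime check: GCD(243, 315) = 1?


Euclidean algorithm:
315 = 1 * 243 + 72
243 = 3 * 72 + 27
72 = 2 * 27 + 18
27 = 1 * 18 + 9
18 = 2 * 9 + 0
GCD(243, 315) = 9

No, not coprime (GCD = 9)


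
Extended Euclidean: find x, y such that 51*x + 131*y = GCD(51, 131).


Tabular extended Euclidean (each row: r = 51*s + 131*t):
r=51, s=1, t=0
r=131, s=0, t=1
q=0: r=51, s=1, t=0   [51*(1) + 131*(0) = 51]
q=2: r=29, s=-2, t=1   [51*(-2) + 131*(1) = 29]
q=1: r=22, s=3, t=-1   [51*(3) + 131*(-1) = 22]
q=1: r=7, s=-5, t=2   [51*(-5) + 131*(2) = 7]
q=3: r=1, s=18, t=-7   [51*(18) + 131*(-7) = 1]
q=7: r=0, s=-131, t=51   [51*(-131) + 131*(51) = 0]
GCD = 1; from the row with r=1: x=18, y=-7
Check: 51*(18) + 131*(-7) = 918 - 917 = 1

GCD = 1, x = 18, y = -7


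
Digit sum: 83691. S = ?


8 + 3 + 6 + 9 + 1 = 27


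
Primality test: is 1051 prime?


Check divisors up to sqrt(1051) = 32.4191
No divisors found.
1051 is prime.

Yes, 1051 is prime


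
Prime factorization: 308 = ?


308 / 2 = 154
154 / 2 = 77
77 / 7 = 11
11 / 11 = 1
308 = 2^2 × 7 × 11


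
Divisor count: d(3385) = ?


3385 = 5^1 × 677^1
d(3385) = (1+1) × (1+1) = 4

4 divisors


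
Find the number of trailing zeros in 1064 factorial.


floor(1064/5) = 212
floor(1064/25) = 42
floor(1064/125) = 8
floor(1064/625) = 1
Total = 263

263 trailing zeros


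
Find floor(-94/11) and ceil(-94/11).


-94/11 = -8.5455
floor = -9
ceil = -8

floor = -9, ceil = -8


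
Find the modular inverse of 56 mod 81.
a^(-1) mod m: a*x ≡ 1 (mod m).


Use the extended Euclidean algorithm on (81, 56); each row r = 81*s + 56*t:
r=81, s=1, t=0
r=56, s=0, t=1
q=1: r=25, s=1, t=-1   [81*(1) + 56*(-1) = 25]
q=2: r=6, s=-2, t=3   [81*(-2) + 56*(3) = 6]
q=4: r=1, s=9, t=-13   [81*(9) + 56*(-13) = 1]
q=6: r=0, s=-56, t=81   [81*(-56) + 56*(81) = 0]
GCD = 1 with t = -13, so 56*(-13) ≡ 1 (mod 81)
Inverse = -13 mod 81 = 68
Check: 56 * 68 = 3808 ≡ 1 (mod 81)

56^(-1) ≡ 68 (mod 81)


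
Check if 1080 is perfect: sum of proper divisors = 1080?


Proper divisors of 1080: 1, 2, 3, 4, 5, 6, 8, 9, 10, 12, 15, 18, 20, 24, 27, 30, 36, 40, 45, 54, 60, 72, 90, 108, 120, 135, 180, 216, 270, 360, 540
Sum = 1 + 2 + 3 + 4 + 5 + 6 + 8 + 9 + 10 + 12 + 15 + 18 + 20 + 24 + 27 + 30 + 36 + 40 + 45 + 54 + 60 + 72 + 90 + 108 + 120 + 135 + 180 + 216 + 270 + 360 + 540 = 2520

No, 1080 is not perfect (2520 ≠ 1080)


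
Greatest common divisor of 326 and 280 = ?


326 = 1 * 280 + 46
280 = 6 * 46 + 4
46 = 11 * 4 + 2
4 = 2 * 2 + 0
GCD = 2


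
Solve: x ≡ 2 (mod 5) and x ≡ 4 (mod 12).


M = 5*12 = 60
M1 = M/5 = 12, M2 = M/12 = 5
M1^(-1) mod 5 = 3, M2^(-1) mod 12 = 5
x = 2*12*3 + 4*5*5 = 172
172 mod 60 = 52
Check: 52 mod 5 = 2 ✓, 52 mod 12 = 4 ✓

x ≡ 52 (mod 60)


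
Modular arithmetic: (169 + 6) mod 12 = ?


169 + 6 = 175
175 mod 12 = 7


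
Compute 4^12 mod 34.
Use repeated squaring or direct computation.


4^1 mod 34 = 4
4^2 mod 34 = 16
4^3 mod 34 = 30
4^4 mod 34 = 18
4^5 mod 34 = 4
4^6 mod 34 = 16
4^7 mod 34 = 30
4^8 mod 34 = 18
4^9 mod 34 = 4
4^10 mod 34 = 16
4^11 mod 34 = 30
4^12 mod 34 = 18


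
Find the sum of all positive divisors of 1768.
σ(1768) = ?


Divisors of 1768: 1, 2, 4, 8, 13, 17, 26, 34, 52, 68, 104, 136, 221, 442, 884, 1768
Sum = 1 + 2 + 4 + 8 + 13 + 17 + 26 + 34 + 52 + 68 + 104 + 136 + 221 + 442 + 884 + 1768 = 3780

σ(1768) = 3780


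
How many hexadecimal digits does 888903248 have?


888903248 in base 16 = 34FB9650
Number of digits = 8

8 digits (base 16)


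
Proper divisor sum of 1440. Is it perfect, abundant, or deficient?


Proper divisors: 1, 2, 3, 4, 5, 6, 8, 9, 10, 12, 15, 16, 18, 20, 24, 30, 32, 36, 40, 45, 48, 60, 72, 80, 90, 96, 120, 144, 160, 180, 240, 288, 360, 480, 720
Sum = 1 + 2 + 3 + 4 + 5 + 6 + 8 + 9 + 10 + 12 + 15 + 16 + 18 + 20 + 24 + 30 + 32 + 36 + 40 + 45 + 48 + 60 + 72 + 80 + 90 + 96 + 120 + 144 + 160 + 180 + 240 + 288 + 360 + 480 + 720 = 3474
3474 > 1440 → abundant

s(1440) = 3474 (abundant)


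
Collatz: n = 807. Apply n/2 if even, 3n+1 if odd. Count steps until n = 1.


807 → 2422 → 1211 → 3634 → 1817 → 5452 → 2726 → 1363 → 4090 → 2045 → 6136 → 3068 → 1534 → 767 → 2302 → 1151 → 3454 → 1727 → 5182 → 2591 → 7774 → 3887 → 11662 → 5831 → 17494 → 8747 → 26242 → 13121 → 39364 → 19682 → 9841 → 29524 → 14762 → 7381 → 22144 → 11072 → 5536 → 2768 → 1384 → 692 → 346 → 173 → 520 → 260 → 130 → 65 → 196 → 98 → 49 → 148 → 74 → 37 → 112 → 56 → 28 → 14 → 7 → 22 → 11 → 34 → 17 → 52 → 26 → 13 → 40 → 20 → 10 → 5 → 16 → 8 → 4 → 2 → 1
Total steps = 72

72 steps


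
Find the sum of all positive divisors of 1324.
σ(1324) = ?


Divisors of 1324: 1, 2, 4, 331, 662, 1324
Sum = 1 + 2 + 4 + 331 + 662 + 1324 = 2324

σ(1324) = 2324


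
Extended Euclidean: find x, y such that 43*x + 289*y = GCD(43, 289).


Tabular extended Euclidean (each row: r = 43*s + 289*t):
r=43, s=1, t=0
r=289, s=0, t=1
q=0: r=43, s=1, t=0   [43*(1) + 289*(0) = 43]
q=6: r=31, s=-6, t=1   [43*(-6) + 289*(1) = 31]
q=1: r=12, s=7, t=-1   [43*(7) + 289*(-1) = 12]
q=2: r=7, s=-20, t=3   [43*(-20) + 289*(3) = 7]
q=1: r=5, s=27, t=-4   [43*(27) + 289*(-4) = 5]
q=1: r=2, s=-47, t=7   [43*(-47) + 289*(7) = 2]
q=2: r=1, s=121, t=-18   [43*(121) + 289*(-18) = 1]
q=2: r=0, s=-289, t=43   [43*(-289) + 289*(43) = 0]
GCD = 1; from the row with r=1: x=121, y=-18
Check: 43*(121) + 289*(-18) = 5203 - 5202 = 1

GCD = 1, x = 121, y = -18


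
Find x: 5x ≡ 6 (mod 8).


GCD(5, 8) = 1, unique solution
a^(-1) mod 8 = 5
x = 5 * 6 mod 8 = 6

x ≡ 6 (mod 8)


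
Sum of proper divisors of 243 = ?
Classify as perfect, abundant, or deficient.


Proper divisors: 1, 3, 9, 27, 81
Sum = 1 + 3 + 9 + 27 + 81 = 121
121 < 243 → deficient

s(243) = 121 (deficient)


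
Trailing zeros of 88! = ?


floor(88/5) = 17
floor(88/25) = 3
Total = 20

20 trailing zeros


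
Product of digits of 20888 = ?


2 × 0 × 8 × 8 × 8 = 0


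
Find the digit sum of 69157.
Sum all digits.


6 + 9 + 1 + 5 + 7 = 28


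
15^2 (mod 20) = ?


15^1 mod 20 = 15
15^2 mod 20 = 5


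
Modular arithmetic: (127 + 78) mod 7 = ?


127 + 78 = 205
205 mod 7 = 2


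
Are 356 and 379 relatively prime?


Euclidean algorithm:
379 = 1 * 356 + 23
356 = 15 * 23 + 11
23 = 2 * 11 + 1
11 = 11 * 1 + 0
GCD(356, 379) = 1

Yes, coprime (GCD = 1)


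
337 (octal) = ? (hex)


337 (base 8) = 223 (decimal)
223 (decimal) = DF (base 16)


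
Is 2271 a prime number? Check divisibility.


2271 / 3 = 757 (exact division)
2271 is NOT prime.

No, 2271 is not prime


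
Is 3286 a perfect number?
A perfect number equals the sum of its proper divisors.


Proper divisors of 3286: 1, 2, 31, 53, 62, 106, 1643
Sum = 1 + 2 + 31 + 53 + 62 + 106 + 1643 = 1898

No, 3286 is not perfect (1898 ≠ 3286)


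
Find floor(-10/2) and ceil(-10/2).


-10/2 = -5.0000
floor = -5
ceil = -5

floor = -5, ceil = -5


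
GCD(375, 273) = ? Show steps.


375 = 1 * 273 + 102
273 = 2 * 102 + 69
102 = 1 * 69 + 33
69 = 2 * 33 + 3
33 = 11 * 3 + 0
GCD = 3


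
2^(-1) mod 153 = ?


Use the extended Euclidean algorithm on (153, 2); each row r = 153*s + 2*t:
r=153, s=1, t=0
r=2, s=0, t=1
q=76: r=1, s=1, t=-76   [153*(1) + 2*(-76) = 1]
q=2: r=0, s=-2, t=153   [153*(-2) + 2*(153) = 0]
GCD = 1 with t = -76, so 2*(-76) ≡ 1 (mod 153)
Inverse = -76 mod 153 = 77
Check: 2 * 77 = 154 ≡ 1 (mod 153)

2^(-1) ≡ 77 (mod 153)


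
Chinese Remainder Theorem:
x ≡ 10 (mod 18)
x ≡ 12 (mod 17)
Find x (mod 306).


M = 18*17 = 306
M1 = M/18 = 17, M2 = M/17 = 18
M1^(-1) mod 18 = 17, M2^(-1) mod 17 = 1
x = 10*17*17 + 12*18*1 = 3106
3106 mod 306 = 46
Check: 46 mod 18 = 10 ✓, 46 mod 17 = 12 ✓

x ≡ 46 (mod 306)


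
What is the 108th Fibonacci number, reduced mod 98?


F(k) mod 98 for k=1..108:
1, 1, 2, 3, 5, 8, 13, 21, 34, 55, 89, 46, 37, 83, 22, 7, 29, 36, 65, 3, 68, 71, 41, 14, 55, 69, 26, 95, 23, 20, 43, 63, 8, 71, 79, 52, 33, 85, 20, 7, 27, 34, 61, 95, 58, 55, 15, 70, 85, 57, 44, 3, 47, 50, 97, 49, 48, 97, 47, 46, 93, 41, 36, 77, 15, 92, 9, 3, 12, 15, 27, 42, 69, 13, 82, 95, 79, 76, 57, 35, 92, 29, 23, 52, 75, 29, 6, 35, 41, 76, 19, 95, 16, 13, 29, 42, 71, 15, 86, 3, 89, 92, 83, 77, 62, 41, 5, 46
F(108) mod 98 = 46


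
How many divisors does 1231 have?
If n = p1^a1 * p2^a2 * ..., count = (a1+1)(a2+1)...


1231 = 1231^1
d(1231) = (1+1) = 2

2 divisors


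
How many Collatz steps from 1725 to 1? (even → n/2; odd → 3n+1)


1725 → 5176 → 2588 → 1294 → 647 → 1942 → 971 → 2914 → 1457 → 4372 → 2186 → 1093 → 3280 → 1640 → 820 → 410 → 205 → 616 → 308 → 154 → 77 → 232 → 116 → 58 → 29 → 88 → 44 → 22 → 11 → 34 → 17 → 52 → 26 → 13 → 40 → 20 → 10 → 5 → 16 → 8 → 4 → 2 → 1
Total steps = 42

42 steps


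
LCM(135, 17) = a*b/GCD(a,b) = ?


GCD(135, 17) = 1
LCM = 135*17/1 = 2295/1 = 2295

LCM = 2295


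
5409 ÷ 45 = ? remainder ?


5409 = 45 * 120 + 9
Check: 5400 + 9 = 5409

q = 120, r = 9


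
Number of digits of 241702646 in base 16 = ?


241702646 in base 16 = E6816F6
Number of digits = 7

7 digits (base 16)


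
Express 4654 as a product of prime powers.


4654 / 2 = 2327
2327 / 13 = 179
179 / 179 = 1
4654 = 2 × 13 × 179


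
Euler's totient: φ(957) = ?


957 = 3 × 11 × 29
Prime factors: 3, 11, 29
φ(957) = 957 × (1-1/3) × (1-1/11) × (1-1/29)
= 957 × 2/3 × 10/11 × 28/29 = 560

φ(957) = 560


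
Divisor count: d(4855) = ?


4855 = 5^1 × 971^1
d(4855) = (1+1) × (1+1) = 4

4 divisors


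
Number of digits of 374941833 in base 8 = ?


374941833 in base 8 = 2626224211
Number of digits = 10

10 digits (base 8)


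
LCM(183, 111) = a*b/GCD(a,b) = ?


GCD(183, 111) = 3
LCM = 183*111/3 = 20313/3 = 6771

LCM = 6771


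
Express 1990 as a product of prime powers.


1990 / 2 = 995
995 / 5 = 199
199 / 199 = 1
1990 = 2 × 5 × 199


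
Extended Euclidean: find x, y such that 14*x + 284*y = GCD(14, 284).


Tabular extended Euclidean (each row: r = 14*s + 284*t):
r=14, s=1, t=0
r=284, s=0, t=1
q=0: r=14, s=1, t=0   [14*(1) + 284*(0) = 14]
q=20: r=4, s=-20, t=1   [14*(-20) + 284*(1) = 4]
q=3: r=2, s=61, t=-3   [14*(61) + 284*(-3) = 2]
q=2: r=0, s=-142, t=7   [14*(-142) + 284*(7) = 0]
GCD = 2; from the row with r=2: x=61, y=-3
Check: 14*(61) + 284*(-3) = 854 - 852 = 2

GCD = 2, x = 61, y = -3


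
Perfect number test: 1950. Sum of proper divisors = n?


Proper divisors of 1950: 1, 2, 3, 5, 6, 10, 13, 15, 25, 26, 30, 39, 50, 65, 75, 78, 130, 150, 195, 325, 390, 650, 975
Sum = 1 + 2 + 3 + 5 + 6 + 10 + 13 + 15 + 25 + 26 + 30 + 39 + 50 + 65 + 75 + 78 + 130 + 150 + 195 + 325 + 390 + 650 + 975 = 3258

No, 1950 is not perfect (3258 ≠ 1950)


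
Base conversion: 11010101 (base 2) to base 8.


11010101 (base 2) = 213 (decimal)
213 (decimal) = 325 (base 8)


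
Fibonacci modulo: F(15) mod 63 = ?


F(k) mod 63 for k=1..15:
1, 1, 2, 3, 5, 8, 13, 21, 34, 55, 26, 18, 44, 62, 43
F(15) mod 63 = 43


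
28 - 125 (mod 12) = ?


28 - 125 = -97
-97 mod 12 = 11


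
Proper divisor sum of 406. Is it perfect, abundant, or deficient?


Proper divisors: 1, 2, 7, 14, 29, 58, 203
Sum = 1 + 2 + 7 + 14 + 29 + 58 + 203 = 314
314 < 406 → deficient

s(406) = 314 (deficient)


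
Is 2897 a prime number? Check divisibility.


Check divisors up to sqrt(2897) = 53.8238
No divisors found.
2897 is prime.

Yes, 2897 is prime


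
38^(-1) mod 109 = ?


Use the extended Euclidean algorithm on (109, 38); each row r = 109*s + 38*t:
r=109, s=1, t=0
r=38, s=0, t=1
q=2: r=33, s=1, t=-2   [109*(1) + 38*(-2) = 33]
q=1: r=5, s=-1, t=3   [109*(-1) + 38*(3) = 5]
q=6: r=3, s=7, t=-20   [109*(7) + 38*(-20) = 3]
q=1: r=2, s=-8, t=23   [109*(-8) + 38*(23) = 2]
q=1: r=1, s=15, t=-43   [109*(15) + 38*(-43) = 1]
q=2: r=0, s=-38, t=109   [109*(-38) + 38*(109) = 0]
GCD = 1 with t = -43, so 38*(-43) ≡ 1 (mod 109)
Inverse = -43 mod 109 = 66
Check: 38 * 66 = 2508 ≡ 1 (mod 109)

38^(-1) ≡ 66 (mod 109)


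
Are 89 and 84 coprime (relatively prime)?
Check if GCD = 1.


Euclidean algorithm:
89 = 1 * 84 + 5
84 = 16 * 5 + 4
5 = 1 * 4 + 1
4 = 4 * 1 + 0
GCD(89, 84) = 1

Yes, coprime (GCD = 1)


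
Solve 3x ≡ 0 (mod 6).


GCD(3, 6) = 3 divides 0
Divide: 1x ≡ 0 (mod 2)
x ≡ 0 (mod 2)


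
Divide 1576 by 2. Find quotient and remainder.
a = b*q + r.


1576 = 2 * 788 + 0
Check: 1576 + 0 = 1576

q = 788, r = 0


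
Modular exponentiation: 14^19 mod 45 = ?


14^1 mod 45 = 14
14^2 mod 45 = 16
14^3 mod 45 = 44
14^4 mod 45 = 31
14^5 mod 45 = 29
14^6 mod 45 = 1
14^7 mod 45 = 14
14^8 mod 45 = 16
14^9 mod 45 = 44
14^10 mod 45 = 31
14^11 mod 45 = 29
14^12 mod 45 = 1
14^13 mod 45 = 14
14^14 mod 45 = 16
14^15 mod 45 = 44
14^16 mod 45 = 31
14^17 mod 45 = 29
14^18 mod 45 = 1
14^19 mod 45 = 14


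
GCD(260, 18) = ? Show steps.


260 = 14 * 18 + 8
18 = 2 * 8 + 2
8 = 4 * 2 + 0
GCD = 2


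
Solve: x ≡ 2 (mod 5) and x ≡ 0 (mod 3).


M = 5*3 = 15
M1 = M/5 = 3, M2 = M/3 = 5
M1^(-1) mod 5 = 2, M2^(-1) mod 3 = 2
x = 2*3*2 + 0*5*2 = 12
12 mod 15 = 12
Check: 12 mod 5 = 2 ✓, 12 mod 3 = 0 ✓

x ≡ 12 (mod 15)


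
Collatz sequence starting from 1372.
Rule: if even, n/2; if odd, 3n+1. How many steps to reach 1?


1372 → 686 → 343 → 1030 → 515 → 1546 → 773 → 2320 → 1160 → 580 → 290 → 145 → 436 → 218 → 109 → 328 → 164 → 82 → 41 → 124 → 62 → 31 → 94 → 47 → 142 → 71 → 214 → 107 → 322 → 161 → 484 → 242 → 121 → 364 → 182 → 91 → 274 → 137 → 412 → 206 → 103 → 310 → 155 → 466 → 233 → 700 → 350 → 175 → 526 → 263 → 790 → 395 → 1186 → 593 → 1780 → 890 → 445 → 1336 → 668 → 334 → 167 → 502 → 251 → 754 → 377 → 1132 → 566 → 283 → 850 → 425 → 1276 → 638 → 319 → 958 → 479 → 1438 → 719 → 2158 → 1079 → 3238 → 1619 → 4858 → 2429 → 7288 → 3644 → 1822 → 911 → 2734 → 1367 → 4102 → 2051 → 6154 → 3077 → 9232 → 4616 → 2308 → 1154 → 577 → 1732 → 866 → 433 → 1300 → 650 → 325 → 976 → 488 → 244 → 122 → 61 → 184 → 92 → 46 → 23 → 70 → 35 → 106 → 53 → 160 → 80 → 40 → 20 → 10 → 5 → 16 → 8 → 4 → 2 → 1
Total steps = 127

127 steps


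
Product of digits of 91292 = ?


9 × 1 × 2 × 9 × 2 = 324


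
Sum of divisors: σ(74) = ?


Divisors of 74: 1, 2, 37, 74
Sum = 1 + 2 + 37 + 74 = 114

σ(74) = 114


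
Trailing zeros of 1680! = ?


floor(1680/5) = 336
floor(1680/25) = 67
floor(1680/125) = 13
floor(1680/625) = 2
Total = 418

418 trailing zeros


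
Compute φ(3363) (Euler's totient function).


3363 = 3 × 19 × 59
Prime factors: 3, 19, 59
φ(3363) = 3363 × (1-1/3) × (1-1/19) × (1-1/59)
= 3363 × 2/3 × 18/19 × 58/59 = 2088

φ(3363) = 2088


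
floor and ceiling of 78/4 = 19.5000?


78/4 = 19.5000
floor = 19
ceil = 20

floor = 19, ceil = 20


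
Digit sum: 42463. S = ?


4 + 2 + 4 + 6 + 3 = 19


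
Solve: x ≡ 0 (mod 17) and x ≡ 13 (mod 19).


M = 17*19 = 323
M1 = M/17 = 19, M2 = M/19 = 17
M1^(-1) mod 17 = 9, M2^(-1) mod 19 = 9
x = 0*19*9 + 13*17*9 = 1989
1989 mod 323 = 51
Check: 51 mod 17 = 0 ✓, 51 mod 19 = 13 ✓

x ≡ 51 (mod 323)


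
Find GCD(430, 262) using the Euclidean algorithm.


430 = 1 * 262 + 168
262 = 1 * 168 + 94
168 = 1 * 94 + 74
94 = 1 * 74 + 20
74 = 3 * 20 + 14
20 = 1 * 14 + 6
14 = 2 * 6 + 2
6 = 3 * 2 + 0
GCD = 2


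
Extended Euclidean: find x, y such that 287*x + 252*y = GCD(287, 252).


Tabular extended Euclidean (each row: r = 287*s + 252*t):
r=287, s=1, t=0
r=252, s=0, t=1
q=1: r=35, s=1, t=-1   [287*(1) + 252*(-1) = 35]
q=7: r=7, s=-7, t=8   [287*(-7) + 252*(8) = 7]
q=5: r=0, s=36, t=-41   [287*(36) + 252*(-41) = 0]
GCD = 7; from the row with r=7: x=-7, y=8
Check: 287*(-7) + 252*(8) = -2009 + 2016 = 7

GCD = 7, x = -7, y = 8


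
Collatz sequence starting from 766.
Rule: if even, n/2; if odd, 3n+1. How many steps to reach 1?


766 → 383 → 1150 → 575 → 1726 → 863 → 2590 → 1295 → 3886 → 1943 → 5830 → 2915 → 8746 → 4373 → 13120 → 6560 → 3280 → 1640 → 820 → 410 → 205 → 616 → 308 → 154 → 77 → 232 → 116 → 58 → 29 → 88 → 44 → 22 → 11 → 34 → 17 → 52 → 26 → 13 → 40 → 20 → 10 → 5 → 16 → 8 → 4 → 2 → 1
Total steps = 46

46 steps


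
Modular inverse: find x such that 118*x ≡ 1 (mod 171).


Use the extended Euclidean algorithm on (171, 118); each row r = 171*s + 118*t:
r=171, s=1, t=0
r=118, s=0, t=1
q=1: r=53, s=1, t=-1   [171*(1) + 118*(-1) = 53]
q=2: r=12, s=-2, t=3   [171*(-2) + 118*(3) = 12]
q=4: r=5, s=9, t=-13   [171*(9) + 118*(-13) = 5]
q=2: r=2, s=-20, t=29   [171*(-20) + 118*(29) = 2]
q=2: r=1, s=49, t=-71   [171*(49) + 118*(-71) = 1]
q=2: r=0, s=-118, t=171   [171*(-118) + 118*(171) = 0]
GCD = 1 with t = -71, so 118*(-71) ≡ 1 (mod 171)
Inverse = -71 mod 171 = 100
Check: 118 * 100 = 11800 ≡ 1 (mod 171)

118^(-1) ≡ 100 (mod 171)


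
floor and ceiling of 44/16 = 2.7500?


44/16 = 2.7500
floor = 2
ceil = 3

floor = 2, ceil = 3


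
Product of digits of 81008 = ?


8 × 1 × 0 × 0 × 8 = 0


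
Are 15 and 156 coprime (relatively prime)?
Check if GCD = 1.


Euclidean algorithm:
156 = 10 * 15 + 6
15 = 2 * 6 + 3
6 = 2 * 3 + 0
GCD(15, 156) = 3

No, not coprime (GCD = 3)


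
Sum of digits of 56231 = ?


5 + 6 + 2 + 3 + 1 = 17


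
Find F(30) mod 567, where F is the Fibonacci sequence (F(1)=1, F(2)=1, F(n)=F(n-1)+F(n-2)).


F(k) mod 567 for k=1..30:
1, 1, 2, 3, 5, 8, 13, 21, 34, 55, 89, 144, 233, 377, 43, 420, 463, 316, 212, 528, 173, 134, 307, 441, 181, 55, 236, 291, 527, 251
F(30) mod 567 = 251


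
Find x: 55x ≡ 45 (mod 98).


GCD(55, 98) = 1, unique solution
a^(-1) mod 98 = 41
x = 41 * 45 mod 98 = 81

x ≡ 81 (mod 98)


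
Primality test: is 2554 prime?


2554 / 2 = 1277 (exact division)
2554 is NOT prime.

No, 2554 is not prime


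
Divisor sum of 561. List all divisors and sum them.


Divisors of 561: 1, 3, 11, 17, 33, 51, 187, 561
Sum = 1 + 3 + 11 + 17 + 33 + 51 + 187 + 561 = 864

σ(561) = 864


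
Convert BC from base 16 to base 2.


BC (base 16) = 188 (decimal)
188 (decimal) = 10111100 (base 2)


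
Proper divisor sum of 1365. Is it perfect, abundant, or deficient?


Proper divisors: 1, 3, 5, 7, 13, 15, 21, 35, 39, 65, 91, 105, 195, 273, 455
Sum = 1 + 3 + 5 + 7 + 13 + 15 + 21 + 35 + 39 + 65 + 91 + 105 + 195 + 273 + 455 = 1323
1323 < 1365 → deficient

s(1365) = 1323 (deficient)


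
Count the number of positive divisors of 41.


41 = 41^1
d(41) = (1+1) = 2

2 divisors


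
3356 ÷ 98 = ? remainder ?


3356 = 98 * 34 + 24
Check: 3332 + 24 = 3356

q = 34, r = 24


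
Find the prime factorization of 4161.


4161 / 3 = 1387
1387 / 19 = 73
73 / 73 = 1
4161 = 3 × 19 × 73


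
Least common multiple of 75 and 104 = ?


GCD(75, 104) = 1
LCM = 75*104/1 = 7800/1 = 7800

LCM = 7800


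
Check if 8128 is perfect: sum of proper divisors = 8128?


Proper divisors of 8128: 1, 2, 4, 8, 16, 32, 64, 127, 254, 508, 1016, 2032, 4064
Sum = 1 + 2 + 4 + 8 + 16 + 32 + 64 + 127 + 254 + 508 + 1016 + 2032 + 4064 = 8128

Yes, 8128 is perfect (8128 = 8128)


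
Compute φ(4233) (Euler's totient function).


4233 = 3 × 17 × 83
Prime factors: 3, 17, 83
φ(4233) = 4233 × (1-1/3) × (1-1/17) × (1-1/83)
= 4233 × 2/3 × 16/17 × 82/83 = 2624

φ(4233) = 2624


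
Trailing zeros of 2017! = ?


floor(2017/5) = 403
floor(2017/25) = 80
floor(2017/125) = 16
floor(2017/625) = 3
Total = 502

502 trailing zeros


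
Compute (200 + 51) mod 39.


200 + 51 = 251
251 mod 39 = 17


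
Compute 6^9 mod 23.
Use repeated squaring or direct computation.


6^1 mod 23 = 6
6^2 mod 23 = 13
6^3 mod 23 = 9
6^4 mod 23 = 8
6^5 mod 23 = 2
6^6 mod 23 = 12
6^7 mod 23 = 3
6^8 mod 23 = 18
6^9 mod 23 = 16


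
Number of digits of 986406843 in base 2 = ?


986406843 in base 2 = 111010110010110101111110111011
Number of digits = 30

30 digits (base 2)


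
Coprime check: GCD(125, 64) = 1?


Euclidean algorithm:
125 = 1 * 64 + 61
64 = 1 * 61 + 3
61 = 20 * 3 + 1
3 = 3 * 1 + 0
GCD(125, 64) = 1

Yes, coprime (GCD = 1)


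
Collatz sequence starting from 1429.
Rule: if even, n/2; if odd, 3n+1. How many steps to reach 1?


1429 → 4288 → 2144 → 1072 → 536 → 268 → 134 → 67 → 202 → 101 → 304 → 152 → 76 → 38 → 19 → 58 → 29 → 88 → 44 → 22 → 11 → 34 → 17 → 52 → 26 → 13 → 40 → 20 → 10 → 5 → 16 → 8 → 4 → 2 → 1
Total steps = 34

34 steps


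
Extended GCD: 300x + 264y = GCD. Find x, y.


Tabular extended Euclidean (each row: r = 300*s + 264*t):
r=300, s=1, t=0
r=264, s=0, t=1
q=1: r=36, s=1, t=-1   [300*(1) + 264*(-1) = 36]
q=7: r=12, s=-7, t=8   [300*(-7) + 264*(8) = 12]
q=3: r=0, s=22, t=-25   [300*(22) + 264*(-25) = 0]
GCD = 12; from the row with r=12: x=-7, y=8
Check: 300*(-7) + 264*(8) = -2100 + 2112 = 12

GCD = 12, x = -7, y = 8


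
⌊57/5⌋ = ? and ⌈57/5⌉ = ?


57/5 = 11.4000
floor = 11
ceil = 12

floor = 11, ceil = 12


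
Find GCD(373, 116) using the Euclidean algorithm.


373 = 3 * 116 + 25
116 = 4 * 25 + 16
25 = 1 * 16 + 9
16 = 1 * 9 + 7
9 = 1 * 7 + 2
7 = 3 * 2 + 1
2 = 2 * 1 + 0
GCD = 1
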